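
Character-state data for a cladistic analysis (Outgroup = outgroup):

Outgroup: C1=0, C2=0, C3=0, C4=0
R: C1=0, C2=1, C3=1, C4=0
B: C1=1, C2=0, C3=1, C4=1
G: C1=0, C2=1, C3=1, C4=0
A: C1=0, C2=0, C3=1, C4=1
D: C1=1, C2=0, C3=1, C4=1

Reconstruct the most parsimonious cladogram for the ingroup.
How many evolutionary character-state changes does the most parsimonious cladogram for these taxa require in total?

4

The outgroup has state '0' for every character, so '1' is the derived state throughout.
C1: derived state '1' in B and D only — synapomorphy for {B, D}.
Only G and R show the derived state '1' for C2, supporting them as a clade.
All ingroup taxa share the derived state '1' for C3; it defines the ingroup but does not resolve relationships within it.
Only A, B, and D show the derived state '1' for C4, supporting them as a clade.
Most parsimonious ingroup topology: ((R,G),((B,D),A)).
Changes per character on this tree: C1: 1; C2: 1; C3: 1; C4: 1.
Total = 4.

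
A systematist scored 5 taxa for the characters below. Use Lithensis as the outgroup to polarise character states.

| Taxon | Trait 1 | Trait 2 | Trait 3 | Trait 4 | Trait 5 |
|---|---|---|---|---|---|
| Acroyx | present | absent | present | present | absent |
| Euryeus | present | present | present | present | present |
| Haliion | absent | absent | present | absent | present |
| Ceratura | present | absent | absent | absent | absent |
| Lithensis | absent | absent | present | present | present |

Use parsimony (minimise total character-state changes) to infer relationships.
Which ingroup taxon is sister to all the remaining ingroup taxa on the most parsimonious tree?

Haliion

Character polarity is set by the outgroup: the derived state is whichever differs from the outgroup's state, so for Trait 3, Trait 4, Trait 5 the derived state is 'absent', and for the remaining characters it is 'present'.
Trait 1: derived state 'present' in Acroyx, Ceratura, and Euryeus only — synapomorphy for {Acroyx, Ceratura, Euryeus}.
Trait 2 (derived state 'present') is unique to Euryeus (autapomorphy; uninformative for grouping).
Trait 3: derived state 'absent' in Ceratura only — an autapomorphy, so it tells us nothing about relationships among taxa.
Trait 4 groups Ceratura and Haliion, which is incompatible with the clades supported by the remaining characters; treating it as convergent (homoplasy) costs fewer steps than any alternative tree.
Trait 5 (derived state 'absent') is shared by Acroyx and Ceratura — a synapomorphy uniting that clade.
Most parsimonious ingroup topology: ((Euryeus,(Ceratura,Acroyx)),Haliion).
Haliion is sister to the clade containing all other ingroup taxa, so it is the earliest-diverging (most basal) ingroup lineage.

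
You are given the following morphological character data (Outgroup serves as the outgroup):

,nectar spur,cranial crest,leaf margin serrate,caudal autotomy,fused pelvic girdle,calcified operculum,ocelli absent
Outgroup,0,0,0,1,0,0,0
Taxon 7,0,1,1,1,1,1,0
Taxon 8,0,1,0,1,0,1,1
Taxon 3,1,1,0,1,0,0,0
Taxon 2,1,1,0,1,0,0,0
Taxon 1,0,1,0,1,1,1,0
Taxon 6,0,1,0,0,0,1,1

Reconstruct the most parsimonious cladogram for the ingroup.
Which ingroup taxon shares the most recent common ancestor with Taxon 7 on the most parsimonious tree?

Character polarity is set by the outgroup: the derived state is whichever differs from the outgroup's state, so for caudal autotomy the derived state is '0', and for the remaining characters it is '1'.
nectar spur: derived state '1' in Taxon 2 and Taxon 3 only — synapomorphy for {Taxon 2, Taxon 3}.
All ingroup taxa share the derived state '1' for cranial crest; it defines the ingroup but does not resolve relationships within it.
leaf margin serrate: derived state '1' in Taxon 7 only — an autapomorphy, so it tells us nothing about relationships among taxa.
caudal autotomy: derived state '0' in Taxon 6 only — an autapomorphy, so it tells us nothing about relationships among taxa.
fused pelvic girdle: derived state '1' in Taxon 1 and Taxon 7 only — synapomorphy for {Taxon 1, Taxon 7}.
calcified operculum: derived state '1' in Taxon 1, Taxon 6, Taxon 7, and Taxon 8 only — synapomorphy for {Taxon 1, Taxon 6, Taxon 7, Taxon 8}.
Only Taxon 6 and Taxon 8 show the derived state '1' for ocelli absent, supporting them as a clade.
Most parsimonious ingroup topology: (((Taxon 7,Taxon 1),(Taxon 8,Taxon 6)),(Taxon 3,Taxon 2)).
Taxon 7 and Taxon 1 form a cherry on this tree, so they are sister taxa.

Taxon 1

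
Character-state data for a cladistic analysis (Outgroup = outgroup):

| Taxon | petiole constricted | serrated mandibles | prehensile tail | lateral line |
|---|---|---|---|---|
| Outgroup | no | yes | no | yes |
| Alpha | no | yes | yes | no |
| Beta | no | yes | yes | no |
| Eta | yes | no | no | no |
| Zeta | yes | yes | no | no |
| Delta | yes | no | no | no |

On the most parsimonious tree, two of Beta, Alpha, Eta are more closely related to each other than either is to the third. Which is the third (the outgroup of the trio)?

Character polarity is set by the outgroup: the derived state is whichever differs from the outgroup's state, so for serrated mandibles, lateral line the derived state is 'no', and for the remaining characters it is 'yes'.
petiole constricted (derived state 'yes') is shared by Delta, Eta, and Zeta — a synapomorphy uniting that clade.
serrated mandibles (derived state 'no') is shared by Delta and Eta — a synapomorphy uniting that clade.
Only Alpha and Beta show the derived state 'yes' for prehensile tail, supporting them as a clade.
All ingroup taxa share the derived state 'no' for lateral line; it defines the ingroup but does not resolve relationships within it.
Most parsimonious ingroup topology: ((Alpha,Beta),((Eta,Delta),Zeta)).
Alpha and Beta share a more recent common ancestor with each other than either does with Eta, so Eta is the least closely related of the three.

Eta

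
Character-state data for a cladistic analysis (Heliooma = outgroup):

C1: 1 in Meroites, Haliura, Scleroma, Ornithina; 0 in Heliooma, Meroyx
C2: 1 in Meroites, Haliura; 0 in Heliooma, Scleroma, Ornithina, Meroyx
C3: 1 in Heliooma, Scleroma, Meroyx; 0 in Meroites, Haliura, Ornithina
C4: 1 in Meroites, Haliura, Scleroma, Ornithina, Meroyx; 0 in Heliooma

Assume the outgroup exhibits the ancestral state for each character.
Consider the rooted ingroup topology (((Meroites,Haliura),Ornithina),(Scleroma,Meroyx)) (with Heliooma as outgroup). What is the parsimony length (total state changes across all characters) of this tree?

5

Map each character onto (((Meroites,Haliura),Ornithina),(Scleroma,Meroyx)) (rooted by Heliooma) and count the minimum state changes it requires (Fitch parsimony):
C1: 2; C2: 1; C3: 1; C4: 1.
Total tree length = 5.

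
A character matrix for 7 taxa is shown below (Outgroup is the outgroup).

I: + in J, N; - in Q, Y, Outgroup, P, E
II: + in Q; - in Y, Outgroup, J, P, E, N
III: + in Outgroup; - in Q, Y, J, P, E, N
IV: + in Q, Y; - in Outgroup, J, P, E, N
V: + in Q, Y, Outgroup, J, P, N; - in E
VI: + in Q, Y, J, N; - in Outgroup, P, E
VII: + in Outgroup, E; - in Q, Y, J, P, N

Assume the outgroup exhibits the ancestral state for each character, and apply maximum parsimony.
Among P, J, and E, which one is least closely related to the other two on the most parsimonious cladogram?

E

Character polarity is set by the outgroup: the derived state is whichever differs from the outgroup's state, so for III, V, VII the derived state is '-', and for the remaining characters it is '+'.
Only J and N show the derived state '+' for I, supporting them as a clade.
II (derived state '+') is unique to Q (autapomorphy; uninformative for grouping).
III (derived state '-') is shared by all ingroup taxa — unites the whole ingroup.
IV: derived state '+' in Q and Y only — synapomorphy for {Q, Y}.
V (derived state '-') is unique to E (autapomorphy; uninformative for grouping).
VI: derived state '+' in J, N, Q, and Y only — synapomorphy for {J, N, Q, Y}.
Only J, N, P, Q, and Y show the derived state '-' for VII, supporting them as a clade.
Most parsimonious ingroup topology: ((((N,J),(Q,Y)),P),E).
J and P share a more recent common ancestor with each other than either does with E, so E is the least closely related of the three.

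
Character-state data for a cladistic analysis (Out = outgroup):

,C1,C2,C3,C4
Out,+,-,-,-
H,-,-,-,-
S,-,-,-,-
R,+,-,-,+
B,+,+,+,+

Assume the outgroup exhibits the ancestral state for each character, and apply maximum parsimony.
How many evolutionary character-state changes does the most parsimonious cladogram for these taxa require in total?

Character polarity is set by the outgroup: the derived state is whichever differs from the outgroup's state, so for C1 the derived state is '-', and for the remaining characters it is '+'.
Only H and S show the derived state '-' for C1, supporting them as a clade.
C2 (derived state '+') is unique to B (autapomorphy; uninformative for grouping).
C3: derived state '+' in B only — an autapomorphy, so it tells us nothing about relationships among taxa.
C4 (derived state '+') is shared by B and R — a synapomorphy uniting that clade.
Most parsimonious ingroup topology: ((H,S),(R,B)).
Changes per character on this tree: C1: 1; C2: 1; C3: 1; C4: 1.
Total = 4.

4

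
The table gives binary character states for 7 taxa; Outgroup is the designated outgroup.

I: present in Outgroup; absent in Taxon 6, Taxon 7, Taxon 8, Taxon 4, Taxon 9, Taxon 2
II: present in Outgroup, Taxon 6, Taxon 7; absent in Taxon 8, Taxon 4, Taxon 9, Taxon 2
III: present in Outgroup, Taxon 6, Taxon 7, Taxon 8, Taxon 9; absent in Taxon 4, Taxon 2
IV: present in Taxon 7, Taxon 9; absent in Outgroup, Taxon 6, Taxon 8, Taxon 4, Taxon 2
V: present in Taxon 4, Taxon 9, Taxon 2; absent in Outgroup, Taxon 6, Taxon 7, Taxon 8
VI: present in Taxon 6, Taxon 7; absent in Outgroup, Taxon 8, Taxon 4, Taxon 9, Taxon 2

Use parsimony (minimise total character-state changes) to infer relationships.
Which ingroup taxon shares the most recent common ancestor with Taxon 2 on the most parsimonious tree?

Character polarity is set by the outgroup: the derived state is whichever differs from the outgroup's state, so for I, II, III the derived state is 'absent', and for the remaining characters it is 'present'.
All ingroup taxa share the derived state 'absent' for I; it defines the ingroup but does not resolve relationships within it.
II: derived state 'absent' in Taxon 2, Taxon 4, Taxon 8, and Taxon 9 only — synapomorphy for {Taxon 2, Taxon 4, Taxon 8, Taxon 9}.
Only Taxon 2 and Taxon 4 show the derived state 'absent' for III, supporting them as a clade.
IV (state 'present') occurs in Taxon 7 and Taxon 9 but conflicts with the nesting implied by the other characters — most parsimoniously interpreted as homoplasy.
V (derived state 'present') is shared by Taxon 2, Taxon 4, and Taxon 9 — a synapomorphy uniting that clade.
VI: derived state 'present' in Taxon 6 and Taxon 7 only — synapomorphy for {Taxon 6, Taxon 7}.
Most parsimonious ingroup topology: ((Taxon 6,Taxon 7),(Taxon 8,((Taxon 4,Taxon 2),Taxon 9))).
Taxon 2 and Taxon 4 form a cherry on this tree, so they are sister taxa.

Taxon 4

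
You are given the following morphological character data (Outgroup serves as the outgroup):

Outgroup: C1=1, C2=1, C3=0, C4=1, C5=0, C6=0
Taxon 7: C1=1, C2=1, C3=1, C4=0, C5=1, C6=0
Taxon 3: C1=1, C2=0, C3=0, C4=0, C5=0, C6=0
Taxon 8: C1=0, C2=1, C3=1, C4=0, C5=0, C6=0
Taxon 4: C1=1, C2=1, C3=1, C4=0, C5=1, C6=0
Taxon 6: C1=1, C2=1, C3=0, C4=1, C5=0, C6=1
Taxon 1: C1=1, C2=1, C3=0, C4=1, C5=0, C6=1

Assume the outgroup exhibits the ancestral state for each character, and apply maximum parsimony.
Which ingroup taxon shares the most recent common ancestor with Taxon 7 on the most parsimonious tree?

Taxon 4

Character polarity is set by the outgroup: the derived state is whichever differs from the outgroup's state, so for C1, C2, C4 the derived state is '0', and for the remaining characters it is '1'.
C1: derived state '0' in Taxon 8 only — an autapomorphy, so it tells us nothing about relationships among taxa.
C2: derived state '0' in Taxon 3 only — an autapomorphy, so it tells us nothing about relationships among taxa.
C3: derived state '1' in Taxon 4, Taxon 7, and Taxon 8 only — synapomorphy for {Taxon 4, Taxon 7, Taxon 8}.
C4 (derived state '0') is shared by Taxon 3, Taxon 4, Taxon 7, and Taxon 8 — a synapomorphy uniting that clade.
C5: derived state '1' in Taxon 4 and Taxon 7 only — synapomorphy for {Taxon 4, Taxon 7}.
C6 (derived state '1') is shared by Taxon 1 and Taxon 6 — a synapomorphy uniting that clade.
Most parsimonious ingroup topology: ((((Taxon 7,Taxon 4),Taxon 8),Taxon 3),(Taxon 6,Taxon 1)).
Taxon 7 and Taxon 4 form a cherry on this tree, so they are sister taxa.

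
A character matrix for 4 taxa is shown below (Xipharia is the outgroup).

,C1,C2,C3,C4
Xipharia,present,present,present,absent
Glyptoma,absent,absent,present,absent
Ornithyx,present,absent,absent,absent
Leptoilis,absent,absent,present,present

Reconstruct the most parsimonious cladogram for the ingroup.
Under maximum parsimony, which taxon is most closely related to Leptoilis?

Glyptoma

Character polarity is set by the outgroup: the derived state is whichever differs from the outgroup's state, so for C1, C2, C3 the derived state is 'absent', and for the remaining characters it is 'present'.
C1 (derived state 'absent') is shared by Glyptoma and Leptoilis — a synapomorphy uniting that clade.
C2 (derived state 'absent') is shared by all ingroup taxa — unites the whole ingroup.
C3 (derived state 'absent') is unique to Ornithyx (autapomorphy; uninformative for grouping).
C4 (derived state 'present') is unique to Leptoilis (autapomorphy; uninformative for grouping).
Most parsimonious ingroup topology: ((Glyptoma,Leptoilis),Ornithyx).
Leptoilis and Glyptoma form a cherry on this tree, so they are sister taxa.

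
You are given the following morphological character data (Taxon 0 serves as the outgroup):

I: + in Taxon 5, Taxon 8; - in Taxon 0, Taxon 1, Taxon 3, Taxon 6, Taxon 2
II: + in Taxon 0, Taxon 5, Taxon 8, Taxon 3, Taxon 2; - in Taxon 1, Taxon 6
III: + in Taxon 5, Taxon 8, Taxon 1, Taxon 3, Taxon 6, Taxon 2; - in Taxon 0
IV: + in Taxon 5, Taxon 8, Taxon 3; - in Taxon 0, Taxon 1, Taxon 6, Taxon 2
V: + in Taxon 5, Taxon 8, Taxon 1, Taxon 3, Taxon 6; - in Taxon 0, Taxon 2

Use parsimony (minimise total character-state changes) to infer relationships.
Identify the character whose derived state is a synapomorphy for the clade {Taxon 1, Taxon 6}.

II

Character polarity is set by the outgroup: the derived state is whichever differs from the outgroup's state, so for II the derived state is '-', and for the remaining characters it is '+'.
Only Taxon 5 and Taxon 8 show the derived state '+' for I, supporting them as a clade.
II (derived state '-') is shared by Taxon 1 and Taxon 6 — a synapomorphy uniting that clade.
III (derived state '+') is shared by all ingroup taxa — unites the whole ingroup.
Only Taxon 3, Taxon 5, and Taxon 8 show the derived state '+' for IV, supporting them as a clade.
V: derived state '+' in Taxon 1, Taxon 3, Taxon 5, Taxon 6, and Taxon 8 only — synapomorphy for {Taxon 1, Taxon 3, Taxon 5, Taxon 6, Taxon 8}.
Most parsimonious ingroup topology: ((((Taxon 5,Taxon 8),Taxon 3),(Taxon 1,Taxon 6)),Taxon 2).
The clade {Taxon 1, Taxon 6} is supported by II: its derived state '-' occurs in exactly those taxa and in no other taxon (including the outgroup).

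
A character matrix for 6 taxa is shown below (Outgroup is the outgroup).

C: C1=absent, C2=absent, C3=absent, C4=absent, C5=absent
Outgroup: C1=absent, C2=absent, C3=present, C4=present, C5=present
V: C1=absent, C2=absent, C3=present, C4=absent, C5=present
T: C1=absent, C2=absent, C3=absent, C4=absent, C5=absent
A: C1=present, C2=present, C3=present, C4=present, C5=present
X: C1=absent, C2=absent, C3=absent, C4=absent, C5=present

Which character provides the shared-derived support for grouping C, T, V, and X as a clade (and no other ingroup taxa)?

C4

Character polarity is set by the outgroup: the derived state is whichever differs from the outgroup's state, so for C3, C4, C5 the derived state is 'absent', and for the remaining characters it is 'present'.
C1: derived state 'present' in A only — an autapomorphy, so it tells us nothing about relationships among taxa.
C2: derived state 'present' in A only — an autapomorphy, so it tells us nothing about relationships among taxa.
C3: derived state 'absent' in C, T, and X only — synapomorphy for {C, T, X}.
Only C, T, V, and X show the derived state 'absent' for C4, supporting them as a clade.
C5 (derived state 'absent') is shared by C and T — a synapomorphy uniting that clade.
Most parsimonious ingroup topology: ((V,((T,C),X)),A).
The clade {C, T, V, X} is supported by C4: its derived state 'absent' occurs in exactly those taxa and in no other taxon (including the outgroup).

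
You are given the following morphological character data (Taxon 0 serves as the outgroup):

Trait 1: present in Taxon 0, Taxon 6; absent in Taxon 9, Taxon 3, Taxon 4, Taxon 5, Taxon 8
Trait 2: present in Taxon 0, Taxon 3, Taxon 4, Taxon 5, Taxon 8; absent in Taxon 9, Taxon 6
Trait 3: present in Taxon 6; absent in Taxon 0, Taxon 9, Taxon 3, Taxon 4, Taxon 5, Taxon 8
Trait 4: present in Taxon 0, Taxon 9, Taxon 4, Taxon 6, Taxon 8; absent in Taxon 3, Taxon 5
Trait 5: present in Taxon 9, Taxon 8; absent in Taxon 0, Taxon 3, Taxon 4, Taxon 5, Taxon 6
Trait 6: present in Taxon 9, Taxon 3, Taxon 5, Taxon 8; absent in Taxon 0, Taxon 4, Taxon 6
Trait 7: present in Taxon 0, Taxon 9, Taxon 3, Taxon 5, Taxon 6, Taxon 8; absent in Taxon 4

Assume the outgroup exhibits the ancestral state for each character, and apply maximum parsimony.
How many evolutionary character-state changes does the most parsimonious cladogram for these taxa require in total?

8

Character polarity is set by the outgroup: the derived state is whichever differs from the outgroup's state, so for Trait 1, Trait 2, Trait 4, Trait 7 the derived state is 'absent', and for the remaining characters it is 'present'.
Trait 1 (derived state 'absent') is shared by Taxon 3, Taxon 4, Taxon 5, Taxon 8, and Taxon 9 — a synapomorphy uniting that clade.
Trait 2 (state 'absent') occurs in Taxon 6 and Taxon 9 but conflicts with the nesting implied by the other characters — most parsimoniously interpreted as homoplasy.
Trait 3: derived state 'present' in Taxon 6 only — an autapomorphy, so it tells us nothing about relationships among taxa.
Only Taxon 3 and Taxon 5 show the derived state 'absent' for Trait 4, supporting them as a clade.
Trait 5: derived state 'present' in Taxon 8 and Taxon 9 only — synapomorphy for {Taxon 8, Taxon 9}.
Trait 6: derived state 'present' in Taxon 3, Taxon 5, Taxon 8, and Taxon 9 only — synapomorphy for {Taxon 3, Taxon 5, Taxon 8, Taxon 9}.
Trait 7 (derived state 'absent') is unique to Taxon 4 (autapomorphy; uninformative for grouping).
Most parsimonious ingroup topology: ((((Taxon 9,Taxon 8),(Taxon 3,Taxon 5)),Taxon 4),Taxon 6).
Changes per character on this tree: Trait 1: 1; Trait 2: 2; Trait 3: 1; Trait 4: 1; Trait 5: 1; Trait 6: 1; Trait 7: 1.
Total = 8.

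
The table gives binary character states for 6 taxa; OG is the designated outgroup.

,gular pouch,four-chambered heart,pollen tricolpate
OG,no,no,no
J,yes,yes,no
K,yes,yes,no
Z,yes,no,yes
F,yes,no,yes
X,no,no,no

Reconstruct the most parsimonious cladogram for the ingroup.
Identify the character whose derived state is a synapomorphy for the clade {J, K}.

four-chambered heart

The outgroup has state 'no' for every character, so 'yes' is the derived state throughout.
gular pouch: derived state 'yes' in F, J, K, and Z only — synapomorphy for {F, J, K, Z}.
Only J and K show the derived state 'yes' for four-chambered heart, supporting them as a clade.
pollen tricolpate (derived state 'yes') is shared by F and Z — a synapomorphy uniting that clade.
Most parsimonious ingroup topology: (((J,K),(Z,F)),X).
The clade {J, K} is supported by four-chambered heart: its derived state 'yes' occurs in exactly those taxa and in no other taxon (including the outgroup).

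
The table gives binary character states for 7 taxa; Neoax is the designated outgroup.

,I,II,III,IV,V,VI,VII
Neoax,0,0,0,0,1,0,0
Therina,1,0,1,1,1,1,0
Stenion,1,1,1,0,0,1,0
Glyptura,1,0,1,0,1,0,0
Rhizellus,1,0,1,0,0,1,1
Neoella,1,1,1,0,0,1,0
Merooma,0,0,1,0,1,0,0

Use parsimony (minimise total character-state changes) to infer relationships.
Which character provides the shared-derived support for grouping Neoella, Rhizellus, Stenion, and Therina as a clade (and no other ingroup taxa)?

Character polarity is set by the outgroup: the derived state is whichever differs from the outgroup's state, so for V the derived state is '0', and for the remaining characters it is '1'.
I: derived state '1' in Glyptura, Neoella, Rhizellus, Stenion, and Therina only — synapomorphy for {Glyptura, Neoella, Rhizellus, Stenion, Therina}.
II (derived state '1') is shared by Neoella and Stenion — a synapomorphy uniting that clade.
III (derived state '1') is shared by all ingroup taxa — unites the whole ingroup.
IV: derived state '1' in Therina only — an autapomorphy, so it tells us nothing about relationships among taxa.
V (derived state '0') is shared by Neoella, Rhizellus, and Stenion — a synapomorphy uniting that clade.
VI (derived state '1') is shared by Neoella, Rhizellus, Stenion, and Therina — a synapomorphy uniting that clade.
VII (derived state '1') is unique to Rhizellus (autapomorphy; uninformative for grouping).
Most parsimonious ingroup topology: (((((Neoella,Stenion),Rhizellus),Therina),Glyptura),Merooma).
The clade {Neoella, Rhizellus, Stenion, Therina} is supported by VI: its derived state '1' occurs in exactly those taxa and in no other taxon (including the outgroup).

VI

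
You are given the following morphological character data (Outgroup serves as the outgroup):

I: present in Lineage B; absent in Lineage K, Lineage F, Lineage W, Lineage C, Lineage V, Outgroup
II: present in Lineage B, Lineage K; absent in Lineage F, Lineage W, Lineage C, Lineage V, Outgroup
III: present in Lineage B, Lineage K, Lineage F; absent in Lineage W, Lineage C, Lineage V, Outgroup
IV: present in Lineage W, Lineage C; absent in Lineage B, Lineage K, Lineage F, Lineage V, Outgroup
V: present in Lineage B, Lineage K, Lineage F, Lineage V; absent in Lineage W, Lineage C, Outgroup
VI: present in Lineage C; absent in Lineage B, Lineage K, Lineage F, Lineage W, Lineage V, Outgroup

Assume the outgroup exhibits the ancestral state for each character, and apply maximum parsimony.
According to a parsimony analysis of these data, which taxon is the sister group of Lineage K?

Lineage B

The outgroup has state 'absent' for every character, so 'present' is the derived state throughout.
I (derived state 'present') is unique to Lineage B (autapomorphy; uninformative for grouping).
II (derived state 'present') is shared by Lineage B and Lineage K — a synapomorphy uniting that clade.
Only Lineage B, Lineage F, and Lineage K show the derived state 'present' for III, supporting them as a clade.
IV (derived state 'present') is shared by Lineage C and Lineage W — a synapomorphy uniting that clade.
Only Lineage B, Lineage F, Lineage K, and Lineage V show the derived state 'present' for V, supporting them as a clade.
VI: derived state 'present' in Lineage C only — an autapomorphy, so it tells us nothing about relationships among taxa.
Most parsimonious ingroup topology: ((((Lineage K,Lineage B),Lineage F),Lineage V),(Lineage W,Lineage C)).
Lineage K and Lineage B form a cherry on this tree, so they are sister taxa.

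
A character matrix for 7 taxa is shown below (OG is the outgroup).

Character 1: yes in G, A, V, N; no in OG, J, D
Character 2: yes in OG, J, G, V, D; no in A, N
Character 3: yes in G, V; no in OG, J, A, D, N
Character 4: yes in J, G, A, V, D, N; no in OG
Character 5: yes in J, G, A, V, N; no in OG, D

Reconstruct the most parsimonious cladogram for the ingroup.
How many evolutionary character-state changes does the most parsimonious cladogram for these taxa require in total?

5

Character polarity is set by the outgroup: the derived state is whichever differs from the outgroup's state, so for Character 2 the derived state is 'no', and for the remaining characters it is 'yes'.
Character 1 (derived state 'yes') is shared by A, G, N, and V — a synapomorphy uniting that clade.
Character 2 (derived state 'no') is shared by A and N — a synapomorphy uniting that clade.
Character 3: derived state 'yes' in G and V only — synapomorphy for {G, V}.
All ingroup taxa share the derived state 'yes' for Character 4; it defines the ingroup but does not resolve relationships within it.
Character 5 (derived state 'yes') is shared by A, G, J, N, and V — a synapomorphy uniting that clade.
Most parsimonious ingroup topology: ((J,((G,V),(A,N))),D).
Changes per character on this tree: Character 1: 1; Character 2: 1; Character 3: 1; Character 4: 1; Character 5: 1.
Total = 5.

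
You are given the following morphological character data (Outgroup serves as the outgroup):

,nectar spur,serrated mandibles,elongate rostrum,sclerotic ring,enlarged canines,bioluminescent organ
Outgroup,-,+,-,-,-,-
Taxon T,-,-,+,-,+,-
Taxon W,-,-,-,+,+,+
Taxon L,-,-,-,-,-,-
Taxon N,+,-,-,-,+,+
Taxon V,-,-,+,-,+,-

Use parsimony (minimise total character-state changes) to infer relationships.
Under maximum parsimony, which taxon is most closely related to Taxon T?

Taxon V

Character polarity is set by the outgroup: the derived state is whichever differs from the outgroup's state, so for serrated mandibles the derived state is '-', and for the remaining characters it is '+'.
nectar spur: derived state '+' in Taxon N only — an autapomorphy, so it tells us nothing about relationships among taxa.
serrated mandibles (derived state '-') is shared by all ingroup taxa — unites the whole ingroup.
elongate rostrum (derived state '+') is shared by Taxon T and Taxon V — a synapomorphy uniting that clade.
sclerotic ring (derived state '+') is unique to Taxon W (autapomorphy; uninformative for grouping).
Only Taxon N, Taxon T, Taxon V, and Taxon W show the derived state '+' for enlarged canines, supporting them as a clade.
bioluminescent organ (derived state '+') is shared by Taxon N and Taxon W — a synapomorphy uniting that clade.
Most parsimonious ingroup topology: (((Taxon T,Taxon V),(Taxon W,Taxon N)),Taxon L).
Taxon T and Taxon V form a cherry on this tree, so they are sister taxa.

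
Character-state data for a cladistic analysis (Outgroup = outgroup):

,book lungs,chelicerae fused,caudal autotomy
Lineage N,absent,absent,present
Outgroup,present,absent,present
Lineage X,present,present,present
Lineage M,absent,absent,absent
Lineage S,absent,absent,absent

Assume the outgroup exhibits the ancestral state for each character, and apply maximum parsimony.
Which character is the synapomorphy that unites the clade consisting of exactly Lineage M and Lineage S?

caudal autotomy

Character polarity is set by the outgroup: the derived state is whichever differs from the outgroup's state, so for book lungs, caudal autotomy the derived state is 'absent', and for the remaining characters it is 'present'.
book lungs: derived state 'absent' in Lineage M, Lineage N, and Lineage S only — synapomorphy for {Lineage M, Lineage N, Lineage S}.
chelicerae fused (derived state 'present') is unique to Lineage X (autapomorphy; uninformative for grouping).
caudal autotomy (derived state 'absent') is shared by Lineage M and Lineage S — a synapomorphy uniting that clade.
Most parsimonious ingroup topology: (((Lineage M,Lineage S),Lineage N),Lineage X).
The clade {Lineage M, Lineage S} is supported by caudal autotomy: its derived state 'absent' occurs in exactly those taxa and in no other taxon (including the outgroup).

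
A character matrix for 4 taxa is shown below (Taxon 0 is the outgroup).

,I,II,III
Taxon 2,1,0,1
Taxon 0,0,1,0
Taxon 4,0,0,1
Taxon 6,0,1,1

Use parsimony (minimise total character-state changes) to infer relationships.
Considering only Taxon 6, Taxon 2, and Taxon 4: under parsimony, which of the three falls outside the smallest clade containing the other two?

Character polarity is set by the outgroup: the derived state is whichever differs from the outgroup's state, so for II the derived state is '0', and for the remaining characters it is '1'.
I (derived state '1') is unique to Taxon 2 (autapomorphy; uninformative for grouping).
Only Taxon 2 and Taxon 4 show the derived state '0' for II, supporting them as a clade.
III (derived state '1') is shared by all ingroup taxa — unites the whole ingroup.
Most parsimonious ingroup topology: ((Taxon 2,Taxon 4),Taxon 6).
Taxon 4 and Taxon 2 share a more recent common ancestor with each other than either does with Taxon 6, so Taxon 6 is the least closely related of the three.

Taxon 6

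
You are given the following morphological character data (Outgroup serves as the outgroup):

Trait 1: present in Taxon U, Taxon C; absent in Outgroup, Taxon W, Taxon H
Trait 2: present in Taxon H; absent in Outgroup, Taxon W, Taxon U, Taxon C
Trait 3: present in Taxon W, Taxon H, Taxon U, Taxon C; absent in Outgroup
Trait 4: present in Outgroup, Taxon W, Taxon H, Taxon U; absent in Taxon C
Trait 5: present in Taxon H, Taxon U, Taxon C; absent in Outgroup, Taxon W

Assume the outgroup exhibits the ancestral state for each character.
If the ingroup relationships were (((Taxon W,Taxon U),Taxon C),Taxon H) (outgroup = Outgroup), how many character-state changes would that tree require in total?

Map each character onto (((Taxon W,Taxon U),Taxon C),Taxon H) (rooted by Outgroup) and count the minimum state changes it requires (Fitch parsimony):
Trait 1: 2; Trait 2: 1; Trait 3: 1; Trait 4: 1; Trait 5: 2.
Total tree length = 7.

7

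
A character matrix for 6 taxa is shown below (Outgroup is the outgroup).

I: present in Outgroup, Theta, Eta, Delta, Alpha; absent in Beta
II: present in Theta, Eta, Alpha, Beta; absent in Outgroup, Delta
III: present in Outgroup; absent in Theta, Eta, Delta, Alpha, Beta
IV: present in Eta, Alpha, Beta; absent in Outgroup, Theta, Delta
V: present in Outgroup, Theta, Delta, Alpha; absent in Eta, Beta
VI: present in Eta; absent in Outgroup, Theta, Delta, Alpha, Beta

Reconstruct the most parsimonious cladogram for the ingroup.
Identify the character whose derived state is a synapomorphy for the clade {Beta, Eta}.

Character polarity is set by the outgroup: the derived state is whichever differs from the outgroup's state, so for I, III, V the derived state is 'absent', and for the remaining characters it is 'present'.
I (derived state 'absent') is unique to Beta (autapomorphy; uninformative for grouping).
Only Alpha, Beta, Eta, and Theta show the derived state 'present' for II, supporting them as a clade.
All ingroup taxa share the derived state 'absent' for III; it defines the ingroup but does not resolve relationships within it.
IV: derived state 'present' in Alpha, Beta, and Eta only — synapomorphy for {Alpha, Beta, Eta}.
V: derived state 'absent' in Beta and Eta only — synapomorphy for {Beta, Eta}.
VI: derived state 'present' in Eta only — an autapomorphy, so it tells us nothing about relationships among taxa.
Most parsimonious ingroup topology: ((Theta,((Eta,Beta),Alpha)),Delta).
The clade {Beta, Eta} is supported by V: its derived state 'absent' occurs in exactly those taxa and in no other taxon (including the outgroup).

V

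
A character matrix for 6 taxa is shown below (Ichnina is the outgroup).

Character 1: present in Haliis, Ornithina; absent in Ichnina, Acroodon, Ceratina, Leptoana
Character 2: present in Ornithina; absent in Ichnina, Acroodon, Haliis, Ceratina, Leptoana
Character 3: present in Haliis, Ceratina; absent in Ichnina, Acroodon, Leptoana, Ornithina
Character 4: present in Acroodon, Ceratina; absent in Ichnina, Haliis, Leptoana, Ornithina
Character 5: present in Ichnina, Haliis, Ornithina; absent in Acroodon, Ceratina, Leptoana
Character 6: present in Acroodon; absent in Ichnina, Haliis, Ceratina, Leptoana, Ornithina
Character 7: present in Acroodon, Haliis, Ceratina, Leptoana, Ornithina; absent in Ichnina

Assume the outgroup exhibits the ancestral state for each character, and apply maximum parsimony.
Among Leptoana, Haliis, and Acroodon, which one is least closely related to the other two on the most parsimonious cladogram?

Haliis

Character polarity is set by the outgroup: the derived state is whichever differs from the outgroup's state, so for Character 5 the derived state is 'absent', and for the remaining characters it is 'present'.
Only Haliis and Ornithina show the derived state 'present' for Character 1, supporting them as a clade.
Character 2: derived state 'present' in Ornithina only — an autapomorphy, so it tells us nothing about relationships among taxa.
Character 3 groups Ceratina and Haliis, which is incompatible with the clades supported by the remaining characters; treating it as convergent (homoplasy) costs fewer steps than any alternative tree.
Character 4: derived state 'present' in Acroodon and Ceratina only — synapomorphy for {Acroodon, Ceratina}.
Character 5 (derived state 'absent') is shared by Acroodon, Ceratina, and Leptoana — a synapomorphy uniting that clade.
Character 6: derived state 'present' in Acroodon only — an autapomorphy, so it tells us nothing about relationships among taxa.
Character 7 (derived state 'present') is shared by all ingroup taxa — unites the whole ingroup.
Most parsimonious ingroup topology: (((Acroodon,Ceratina),Leptoana),(Haliis,Ornithina)).
Leptoana and Acroodon share a more recent common ancestor with each other than either does with Haliis, so Haliis is the least closely related of the three.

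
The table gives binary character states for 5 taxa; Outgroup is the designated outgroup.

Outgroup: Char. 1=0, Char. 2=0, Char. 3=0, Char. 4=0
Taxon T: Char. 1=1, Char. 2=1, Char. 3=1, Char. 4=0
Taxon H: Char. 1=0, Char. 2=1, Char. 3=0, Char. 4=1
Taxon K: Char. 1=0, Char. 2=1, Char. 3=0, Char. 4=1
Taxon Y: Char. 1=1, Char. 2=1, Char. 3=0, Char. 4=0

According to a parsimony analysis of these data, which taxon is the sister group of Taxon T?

Taxon Y

The outgroup has state '0' for every character, so '1' is the derived state throughout.
Only Taxon T and Taxon Y show the derived state '1' for Char. 1, supporting them as a clade.
All ingroup taxa share the derived state '1' for Char. 2; it defines the ingroup but does not resolve relationships within it.
Char. 3: derived state '1' in Taxon T only — an autapomorphy, so it tells us nothing about relationships among taxa.
Only Taxon H and Taxon K show the derived state '1' for Char. 4, supporting them as a clade.
Most parsimonious ingroup topology: ((Taxon T,Taxon Y),(Taxon H,Taxon K)).
Taxon T and Taxon Y form a cherry on this tree, so they are sister taxa.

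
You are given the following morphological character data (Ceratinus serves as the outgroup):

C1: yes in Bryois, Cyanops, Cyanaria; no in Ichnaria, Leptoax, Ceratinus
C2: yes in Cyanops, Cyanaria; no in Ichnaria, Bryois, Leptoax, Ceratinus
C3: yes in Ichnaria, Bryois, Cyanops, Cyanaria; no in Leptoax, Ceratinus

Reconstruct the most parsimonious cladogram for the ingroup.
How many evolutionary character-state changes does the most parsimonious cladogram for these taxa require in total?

The outgroup has state 'no' for every character, so 'yes' is the derived state throughout.
C1 (derived state 'yes') is shared by Bryois, Cyanaria, and Cyanops — a synapomorphy uniting that clade.
Only Cyanaria and Cyanops show the derived state 'yes' for C2, supporting them as a clade.
C3: derived state 'yes' in Bryois, Cyanaria, Cyanops, and Ichnaria only — synapomorphy for {Bryois, Cyanaria, Cyanops, Ichnaria}.
Most parsimonious ingroup topology: ((Ichnaria,((Cyanaria,Cyanops),Bryois)),Leptoax).
Changes per character on this tree: C1: 1; C2: 1; C3: 1.
Total = 3.

3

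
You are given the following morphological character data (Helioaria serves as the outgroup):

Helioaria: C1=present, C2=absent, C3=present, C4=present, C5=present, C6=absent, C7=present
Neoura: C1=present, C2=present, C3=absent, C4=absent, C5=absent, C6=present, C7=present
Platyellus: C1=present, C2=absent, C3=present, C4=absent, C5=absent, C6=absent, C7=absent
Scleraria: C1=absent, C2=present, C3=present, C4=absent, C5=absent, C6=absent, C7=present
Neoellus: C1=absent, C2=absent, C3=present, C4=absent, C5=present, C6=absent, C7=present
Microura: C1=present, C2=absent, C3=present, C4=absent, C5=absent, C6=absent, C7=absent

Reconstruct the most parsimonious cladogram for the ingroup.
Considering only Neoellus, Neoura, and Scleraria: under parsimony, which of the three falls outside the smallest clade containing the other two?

Character polarity is set by the outgroup: the derived state is whichever differs from the outgroup's state, so for C1, C3, C4, C5, C7 the derived state is 'absent', and for the remaining characters it is 'present'.
C1 (state 'absent') occurs in Neoellus and Scleraria but conflicts with the nesting implied by the other characters — most parsimoniously interpreted as homoplasy.
Only Neoura and Scleraria show the derived state 'present' for C2, supporting them as a clade.
C3: derived state 'absent' in Neoura only — an autapomorphy, so it tells us nothing about relationships among taxa.
All ingroup taxa share the derived state 'absent' for C4; it defines the ingroup but does not resolve relationships within it.
C5 (derived state 'absent') is shared by Microura, Neoura, Platyellus, and Scleraria — a synapomorphy uniting that clade.
C6: derived state 'present' in Neoura only — an autapomorphy, so it tells us nothing about relationships among taxa.
C7: derived state 'absent' in Microura and Platyellus only — synapomorphy for {Microura, Platyellus}.
Most parsimonious ingroup topology: (((Scleraria,Neoura),(Platyellus,Microura)),Neoellus).
Scleraria and Neoura share a more recent common ancestor with each other than either does with Neoellus, so Neoellus is the least closely related of the three.

Neoellus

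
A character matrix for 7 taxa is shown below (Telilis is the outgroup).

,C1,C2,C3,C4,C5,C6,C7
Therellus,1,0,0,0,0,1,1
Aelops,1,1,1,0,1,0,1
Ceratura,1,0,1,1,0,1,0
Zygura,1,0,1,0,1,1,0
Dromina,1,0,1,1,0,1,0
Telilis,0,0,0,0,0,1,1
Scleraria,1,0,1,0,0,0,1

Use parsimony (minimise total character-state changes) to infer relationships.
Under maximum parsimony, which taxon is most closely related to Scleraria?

Aelops

Character polarity is set by the outgroup: the derived state is whichever differs from the outgroup's state, so for C6, C7 the derived state is '0', and for the remaining characters it is '1'.
All ingroup taxa share the derived state '1' for C1; it defines the ingroup but does not resolve relationships within it.
C2 (derived state '1') is unique to Aelops (autapomorphy; uninformative for grouping).
C3 (derived state '1') is shared by Aelops, Ceratura, Dromina, Scleraria, and Zygura — a synapomorphy uniting that clade.
Only Ceratura and Dromina show the derived state '1' for C4, supporting them as a clade.
C5 (state '1') occurs in Aelops and Zygura but conflicts with the nesting implied by the other characters — most parsimoniously interpreted as homoplasy.
C6: derived state '0' in Aelops and Scleraria only — synapomorphy for {Aelops, Scleraria}.
C7: derived state '0' in Ceratura, Dromina, and Zygura only — synapomorphy for {Ceratura, Dromina, Zygura}.
Most parsimonious ingroup topology: (((Zygura,(Dromina,Ceratura)),(Aelops,Scleraria)),Therellus).
Scleraria and Aelops form a cherry on this tree, so they are sister taxa.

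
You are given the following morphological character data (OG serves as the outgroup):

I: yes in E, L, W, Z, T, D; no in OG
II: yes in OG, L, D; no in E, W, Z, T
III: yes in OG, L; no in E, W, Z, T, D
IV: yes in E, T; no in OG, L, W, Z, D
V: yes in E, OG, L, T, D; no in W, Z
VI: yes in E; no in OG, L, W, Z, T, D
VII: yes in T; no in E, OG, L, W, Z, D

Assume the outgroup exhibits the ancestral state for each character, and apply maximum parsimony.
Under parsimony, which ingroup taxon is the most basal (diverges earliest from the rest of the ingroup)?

L

Character polarity is set by the outgroup: the derived state is whichever differs from the outgroup's state, so for II, III, V the derived state is 'no', and for the remaining characters it is 'yes'.
I (derived state 'yes') is shared by all ingroup taxa — unites the whole ingroup.
II (derived state 'no') is shared by E, T, W, and Z — a synapomorphy uniting that clade.
III (derived state 'no') is shared by D, E, T, W, and Z — a synapomorphy uniting that clade.
IV (derived state 'yes') is shared by E and T — a synapomorphy uniting that clade.
V (derived state 'no') is shared by W and Z — a synapomorphy uniting that clade.
VI (derived state 'yes') is unique to E (autapomorphy; uninformative for grouping).
VII: derived state 'yes' in T only — an autapomorphy, so it tells us nothing about relationships among taxa.
Most parsimonious ingroup topology: ((D,((E,T),(Z,W))),L).
L is sister to the clade containing all other ingroup taxa, so it is the earliest-diverging (most basal) ingroup lineage.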